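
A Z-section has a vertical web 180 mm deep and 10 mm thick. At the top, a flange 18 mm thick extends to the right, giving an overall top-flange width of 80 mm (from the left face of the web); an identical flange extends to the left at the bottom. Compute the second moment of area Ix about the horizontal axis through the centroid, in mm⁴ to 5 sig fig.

Ix ≈ 2.1462 × 10⁷ mm⁴

Decompose the section into non-overlapping parts with the origin at the bottom-left of its bounding rectangle.
Web: 10 × 180, A = 1 800 mm², y = 90 mm, Ī = 4 860 000 mm⁴.
Top flange (beyond web): 70 × 18, A = 1 260 mm², y = 171 mm, Ī = 34 020 mm⁴.
Bottom flange (beyond web): 70 × 18, A = 1 260 mm², y = 9 mm, Ī = 34 020 mm⁴.
Centroid: ȳ = ΣA·y / ΣA = 90 mm.
Transfer each piece to the horizontal axis through the centroid using Ī + A·d² with d = y − 90:
  web: d = 0 mm → contributes +4 860 000 mm⁴
  top flange (beyond web): d = 81 mm → contributes +8 300 880 mm⁴
  bottom flange (beyond web): d = -81 mm → contributes +8 300 880 mm⁴
Total I = 21 461 760 mm⁴.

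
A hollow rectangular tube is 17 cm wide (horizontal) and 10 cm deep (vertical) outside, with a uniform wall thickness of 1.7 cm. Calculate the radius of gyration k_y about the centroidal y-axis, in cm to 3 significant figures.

Treat the section as a set of non-overlapping primitives; coordinates are from the bounding-box lower-left.
Outer rectangle: 17 × 10, A = 170 cm², x = 8.5 cm, Ī = 4094.2 cm⁴.
Inner void (subtracted): 13.6 × 6.6, A = 89.76 cm², x = 8.5 cm, Ī = 1383.5 cm⁴.
By symmetry the centroid is at mid-width, x̄ = 8.5 cm.
All pieces are centred on the centroidal y-axis, so I = ΣĪ (holes subtracted) = 2710.7 cm⁴.
Radius of gyration: k = √(I/A) = √(2710.7 / 80.24) = 5.8122 cm.

k_y ≈ 5.81 cm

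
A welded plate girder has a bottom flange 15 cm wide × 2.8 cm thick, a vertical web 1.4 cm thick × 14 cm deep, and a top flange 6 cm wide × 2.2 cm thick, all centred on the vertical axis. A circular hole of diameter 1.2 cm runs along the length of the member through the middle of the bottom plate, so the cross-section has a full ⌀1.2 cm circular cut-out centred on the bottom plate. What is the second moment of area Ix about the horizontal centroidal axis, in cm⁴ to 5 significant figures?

Decompose the section into non-overlapping parts with the origin at the bottom-left of its bounding rectangle.
Bottom plate: 15 × 2.8, A = 42 cm², y = 1.4 cm, Ī = 27.44 cm⁴.
Web plate: 1.4 × 14, A = 19.6 cm², y = 9.8 cm, Ī = 320.1333 cm⁴.
Top plate: 6 × 2.2, A = 13.2 cm², y = 17.9 cm, Ī = 5.324 cm⁴.
Hole (subtracted): ⌀1.2, A = 1.130973 cm², y = 1.4 cm, Ī = 0.1017876 cm⁴.
Centroid: ȳ = ΣA·y / ΣA = 6.591327 cm.
Transfer each piece to the horizontal centroidal axis using Ī + A·d² with d = y − 6.591327:
  bottom plate: d = -5.191327 cm → contributes +1159.335 cm⁴
  web plate: d = 3.208673 cm → contributes +521.9268 cm⁴
  top plate: d = 11.30867 cm → contributes +1693.42 cm⁴
  hole: d = -5.191327 cm → contributes −30.58138 cm⁴
Total I = 3344.1 cm⁴.

Ix ≈ 3344.1 cm⁴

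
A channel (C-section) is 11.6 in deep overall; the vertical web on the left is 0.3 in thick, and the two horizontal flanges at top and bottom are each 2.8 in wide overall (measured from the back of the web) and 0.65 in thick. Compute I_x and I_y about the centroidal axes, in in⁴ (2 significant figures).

I_x ≈ 140 in⁴, I_y ≈ 5.0 in⁴

Decompose the section into non-overlapping parts with the origin at the bottom-left of its bounding rectangle.
Web: 0.3 × 11.6, A = 3.48 in², y = 5.8 in, Ī = 39.02 in⁴.
Top flange (beyond web): 2.5 × 0.65, A = 1.625 in², y = 11.28 in, Ī = 0.05721 in⁴.
Bottom flange (beyond web): 2.5 × 0.65, A = 1.625 in², y = 0.325 in, Ī = 0.05721 in⁴.
By symmetry the centroid is at mid-height, ȳ = 5.8 in.
Transfer each piece to the centroidal x-axis using Ī + A·d² with d = y − 5.8:
  web: d = 0 in → contributes +39.02 in⁴
  top flange (beyond web): d = 5.475 in → contributes +48.77 in⁴
  bottom flange (beyond web): d = -5.475 in → contributes +48.77 in⁴
Total I = 136.6 in⁴.
For the y-axis: x̄ = 0.8261 in.
Repeating about the centroidal y-axis gives I_y = 5.013 in⁴.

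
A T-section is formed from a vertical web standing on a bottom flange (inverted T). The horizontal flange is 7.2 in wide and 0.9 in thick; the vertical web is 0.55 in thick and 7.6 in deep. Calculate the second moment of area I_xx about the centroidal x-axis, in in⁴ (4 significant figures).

I_xx ≈ 66.45 in⁴

Break the section into simple shapes (no overlaps), measuring from the bottom-left corner of the bounding box.
Flange: 7.2 × 0.9, A = 6.48 in², y = 0.45 in, Ī = 0.4374 in⁴.
Web: 0.55 × 7.6, A = 4.18 in², y = 4.7 in, Ī = 20.1197 in⁴.
Centroid: ȳ = ΣA·y / ΣA = 2.11651 in.
Transfer each piece to the centroidal x-axis using Ī + A·d² with d = y − 2.11651:
  flange: d = -1.66651 in → contributes +18.434 in⁴
  web: d = 2.58349 in → contributes +48.0188 in⁴
Total I = 66.4528 in⁴.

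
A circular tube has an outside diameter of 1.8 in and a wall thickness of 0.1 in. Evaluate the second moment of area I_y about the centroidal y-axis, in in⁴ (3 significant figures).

I_y ≈ 0.194 in⁴

Break the section into simple shapes (no overlaps), measuring from the bottom-left corner of the bounding box.
Outer circle: ⌀1.8, A = 2.5447 in², x = 0.9 in, Ī = 0.5153 in⁴.
Bore (subtracted): ⌀1.6, A = 2.0106 in², x = 0.9 in, Ī = 0.3217 in⁴.
By symmetry the centroid is at mid-width, x̄ = 0.9 in.
All pieces are centred on the centroidal y-axis, so I = ΣĪ (holes subtracted) = 0.1936 in⁴.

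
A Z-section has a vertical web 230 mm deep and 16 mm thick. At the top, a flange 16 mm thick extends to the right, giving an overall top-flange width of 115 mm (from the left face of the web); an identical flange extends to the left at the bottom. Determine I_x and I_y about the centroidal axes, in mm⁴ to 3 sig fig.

I_x ≈ 5.26 × 10⁷ mm⁴, I_y ≈ 1.31 × 10⁷ mm⁴

Break the section into simple shapes (no overlaps), measuring from the bottom-left corner of the bounding box.
Web: 16 × 230, A = 3 680 mm², y = 115 mm, Ī = 16 222 667 mm⁴.
Top flange (beyond web): 99 × 16, A = 1 584 mm², y = 222 mm, Ī = 33 792 mm⁴.
Bottom flange (beyond web): 99 × 16, A = 1 584 mm², y = 8 mm, Ī = 33 792 mm⁴.
Centroid: ȳ = ΣA·y / ΣA = 115 mm.
Transfer each piece to the centroidal x-axis using Ī + A·d² with d = y − 115:
  web: d = 0 mm → contributes +16 222 667 mm⁴
  top flange (beyond web): d = 107 mm → contributes +18 169 008 mm⁴
  bottom flange (beyond web): d = -107 mm → contributes +18 169 008 mm⁴
Total I = 52 560 683 mm⁴.
For the y-axis: x̄ = 107 mm.
Repeating about the centroidal y-axis gives I_y = 13 140 171 mm⁴.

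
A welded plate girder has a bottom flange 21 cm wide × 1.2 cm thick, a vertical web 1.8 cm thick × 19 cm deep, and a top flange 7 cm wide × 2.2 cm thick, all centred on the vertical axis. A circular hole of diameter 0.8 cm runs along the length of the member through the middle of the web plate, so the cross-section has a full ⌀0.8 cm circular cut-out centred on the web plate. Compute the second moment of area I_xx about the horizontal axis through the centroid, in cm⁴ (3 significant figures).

I_xx ≈ 5230 cm⁴

Break the section into simple shapes (no overlaps), measuring from the bottom-left corner of the bounding box.
Bottom plate: 21 × 1.2, A = 25.2 cm², y = 0.6 cm, Ī = 3.024 cm⁴.
Web plate: 1.8 × 19, A = 34.2 cm², y = 10.7 cm, Ī = 1028.9 cm⁴.
Top plate: 7 × 2.2, A = 15.4 cm², y = 21.3 cm, Ī = 6.2113 cm⁴.
Hole (subtracted): ⌀0.8, A = 0.50265 cm², y = 10.7 cm, Ī = 0.020106 cm⁴.
Centroid: ȳ = ΣA·y / ΣA = 9.4714 cm.
Transfer each piece to the horizontal axis through the centroid using Ī + A·d² with d = y − 9.4714:
  bottom plate: d = -8.8714 cm → contributes +1986.3 cm⁴
  web plate: d = 1.2286 cm → contributes +1080.5 cm⁴
  top plate: d = 11.829 cm → contributes +2160.9 cm⁴
  hole: d = 1.2286 cm → contributes −0.77881 cm⁴
Total I = 5226.9 cm⁴.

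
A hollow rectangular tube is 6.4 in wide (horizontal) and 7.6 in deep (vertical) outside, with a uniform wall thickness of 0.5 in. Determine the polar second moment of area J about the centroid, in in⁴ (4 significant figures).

Split into non-overlapping primitives; take the origin at the lower-left of the bounding box.
Outer rectangle: 6.4 × 7.6, A = 48.64 in², y = 3.8 in, Ī = 234.121 in⁴.
Inner void (subtracted): 5.4 × 6.6, A = 35.64 in², y = 3.8 in, Ī = 129.373 in⁴.
By symmetry the centroid is at mid-height, ȳ = 3.8 in.
All pieces are centred on the centroidal x-axis, so I = ΣĪ (holes subtracted) = 104.747 in⁴.
Repeating about the centroidal y-axis gives I_y = 79.4193 in⁴.
Polar second moment: J = I_x + I_y = 184.167 in⁴.

J ≈ 184.2 in⁴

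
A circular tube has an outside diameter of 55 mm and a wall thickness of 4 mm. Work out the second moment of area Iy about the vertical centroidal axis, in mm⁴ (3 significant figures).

Decompose the section into non-overlapping parts with the origin at the bottom-left of its bounding rectangle.
Outer circle: ⌀55, A = 2375.8 mm², x = 27.5 mm, Ī = 449 180 mm⁴.
Bore (subtracted): ⌀47, A = 1734.9 mm², x = 27.5 mm, Ī = 239 531 mm⁴.
By symmetry the centroid is at mid-width, x̄ = 27.5 mm.
All pieces are centred on the vertical centroidal axis, so I = ΣĪ (holes subtracted) = 209 649 mm⁴.

Iy ≈ 2.10 × 10⁵ mm⁴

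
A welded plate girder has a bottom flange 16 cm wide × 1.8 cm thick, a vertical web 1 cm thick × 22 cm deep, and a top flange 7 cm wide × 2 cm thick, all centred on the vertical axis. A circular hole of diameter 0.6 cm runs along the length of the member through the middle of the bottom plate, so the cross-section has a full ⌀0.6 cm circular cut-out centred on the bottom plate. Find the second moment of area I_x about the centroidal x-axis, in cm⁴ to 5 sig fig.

I_x ≈ 6499.0 cm⁴

Treat the section as a set of non-overlapping primitives; coordinates are from the bounding-box lower-left.
Bottom plate: 16 × 1.8, A = 28.8 cm², y = 0.9 cm, Ī = 7.776 cm⁴.
Web plate: 1 × 22, A = 22 cm², y = 12.8 cm, Ī = 887.3333 cm⁴.
Top plate: 7 × 2, A = 14 cm², y = 24.8 cm, Ī = 4.666667 cm⁴.
Hole (subtracted): ⌀0.6, A = 0.2827433 cm², y = 0.9 cm, Ī = 0.006361725 cm⁴.
Centroid: ȳ = ΣA·y / ΣA = 10.14404 cm.
Transfer each piece to the centroidal x-axis using Ī + A·d² with d = y − 10.14404:
  bottom plate: d = -9.244038 cm → contributes +2468.801 cm⁴
  web plate: d = 2.655962 cm → contributes +1042.524 cm⁴
  top plate: d = 14.65596 cm → contributes +3011.828 cm⁴
  hole: d = -9.244038 cm → contributes −24.16742 cm⁴
Total I = 6498.985 cm⁴.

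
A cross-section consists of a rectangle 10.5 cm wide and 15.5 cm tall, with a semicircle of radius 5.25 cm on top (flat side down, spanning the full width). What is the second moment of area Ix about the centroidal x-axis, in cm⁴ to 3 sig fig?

Split into non-overlapping primitives; take the origin at the lower-left of the bounding box.
Rectangular body: 10.5 × 15.5, A = 162.75 cm², y = 7.75 cm, Ī = 3258.4 cm⁴.
Semicircular cap: semicircle r = 5.25, A = 43.295 cm², y = 17.728 cm, Ī = 83.381 cm⁴.
Centroid: ȳ = ΣA·y / ΣA = 9.8467 cm.
Transfer each piece to the centroidal x-axis using Ī + A·d² with d = y − 9.8467:
  rectangular body: d = -2.0967 cm → contributes +3973.8 cm⁴
  semicircular cap: d = 7.8815 cm → contributes +2772.8 cm⁴
Total I = 6746.6 cm⁴.

Ix ≈ 6750 cm⁴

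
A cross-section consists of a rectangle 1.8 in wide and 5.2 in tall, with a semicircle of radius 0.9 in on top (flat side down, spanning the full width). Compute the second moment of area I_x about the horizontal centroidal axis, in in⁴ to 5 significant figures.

Treat the section as a set of non-overlapping primitives; coordinates are from the bounding-box lower-left.
Rectangular body: 1.8 × 5.2, A = 9.36 in², y = 2.6 in, Ī = 21.0912 in⁴.
Semicircular cap: semicircle r = 0.9, A = 1.272345 in², y = 5.581972 in, Ī = 0.07201154 in⁴.
Centroid: ȳ = ΣA·y / ΣA = 2.956845 in.
Transfer each piece to the horizontal centroidal axis using Ī + A·d² with d = y − 2.956845:
  rectangular body: d = -0.3568448 in → contributes +22.28309 in⁴
  semicircular cap: d = 2.625127 in → contributes +8.840113 in⁴
Total I = 31.1232 in⁴.

I_x ≈ 31.123 in⁴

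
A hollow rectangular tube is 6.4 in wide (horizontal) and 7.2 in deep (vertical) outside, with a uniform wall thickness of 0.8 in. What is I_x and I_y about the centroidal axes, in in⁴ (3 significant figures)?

Treat the section as a set of non-overlapping primitives; coordinates are from the bounding-box lower-left.
Outer rectangle: 6.4 × 7.2, A = 46.08 in², y = 3.6 in, Ī = 199.07 in⁴.
Inner void (subtracted): 4.8 × 5.6, A = 26.88 in², y = 3.6 in, Ī = 70.246 in⁴.
By symmetry the centroid is at mid-height, ȳ = 3.6 in.
All pieces are centred on the centroidal x-axis, so I = ΣĪ (holes subtracted) = 128.82 in⁴.
Repeating about the centroidal y-axis gives I_y = 105.68 in⁴.

I_x ≈ 129 in⁴, I_y ≈ 106 in⁴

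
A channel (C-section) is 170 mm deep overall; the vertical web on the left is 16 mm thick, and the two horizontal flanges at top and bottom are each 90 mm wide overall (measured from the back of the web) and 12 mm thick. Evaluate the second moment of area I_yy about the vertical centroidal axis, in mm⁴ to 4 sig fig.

I_yy ≈ 3.044 × 10⁶ mm⁴

Break the section into simple shapes (no overlaps), measuring from the bottom-left corner of the bounding box.
Web: 16 × 170, A = 2 720 mm², x = 8 mm, Ī = 58026.7 mm⁴.
Top flange (beyond web): 74 × 12, A = 888 mm², x = 53 mm, Ī = 405 224 mm⁴.
Bottom flange (beyond web): 74 × 12, A = 888 mm², x = 53 mm, Ī = 405 224 mm⁴.
Centroid: x̄ = ΣA·x / ΣA = 25.7758 mm.
Transfer each piece to the vertical centroidal axis using Ī + A·d² with d = x − 25.7758:
  web: d = -17.7758 mm → contributes +917 490 mm⁴
  top flange (beyond web): d = 27.2242 mm → contributes +1 063 371 mm⁴
  bottom flange (beyond web): d = 27.2242 mm → contributes +1 063 371 mm⁴
Total I = 3 044 233 mm⁴.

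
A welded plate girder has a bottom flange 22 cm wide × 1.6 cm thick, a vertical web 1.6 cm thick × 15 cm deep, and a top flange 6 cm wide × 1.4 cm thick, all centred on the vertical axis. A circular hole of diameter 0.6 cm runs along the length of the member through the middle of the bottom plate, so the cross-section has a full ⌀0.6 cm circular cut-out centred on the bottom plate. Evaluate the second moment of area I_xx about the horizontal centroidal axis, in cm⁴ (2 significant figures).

I_xx ≈ 2700 cm⁴

Break the section into simple shapes (no overlaps), measuring from the bottom-left corner of the bounding box.
Bottom plate: 22 × 1.6, A = 35.2 cm², y = 0.8 cm, Ī = 7.509 cm⁴.
Web plate: 1.6 × 15, A = 24 cm², y = 9.1 cm, Ī = 450 cm⁴.
Top plate: 6 × 1.4, A = 8.4 cm², y = 17.3 cm, Ī = 1.372 cm⁴.
Hole (subtracted): ⌀0.6, A = 0.2827 cm², y = 0.8 cm, Ī = 0.006362 cm⁴.
Centroid: ȳ = ΣA·y / ΣA = 5.818 cm.
Transfer each piece to the horizontal centroidal axis using Ī + A·d² with d = y − 5.818:
  bottom plate: d = -5.018 cm → contributes +893.9 cm⁴
  web plate: d = 3.282 cm → contributes +708.5 cm⁴
  top plate: d = 11.48 cm → contributes +1 109 cm⁴
  hole: d = -5.018 cm → contributes −7.126 cm⁴
Total I = 2 704 cm⁴.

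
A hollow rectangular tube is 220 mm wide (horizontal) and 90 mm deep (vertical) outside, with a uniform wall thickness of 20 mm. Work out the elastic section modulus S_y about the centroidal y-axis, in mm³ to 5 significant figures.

S_y ≈ 5.0509 × 10⁵ mm³

Break the section into simple shapes (no overlaps), measuring from the bottom-left corner of the bounding box.
Outer rectangle: 220 × 90, A = 19 800 mm², x = 110 mm, Ī = 79 860 000 mm⁴.
Inner void (subtracted): 180 × 50, A = 9 000 mm², x = 110 mm, Ī = 24 300 000 mm⁴.
By symmetry the centroid is at mid-width, x̄ = 110 mm.
All pieces are centred on the centroidal y-axis, so I = ΣĪ (holes subtracted) = 55 560 000 mm⁴.
Extreme fibre distance c = 110 mm; S = I/c = 505090.9 mm³.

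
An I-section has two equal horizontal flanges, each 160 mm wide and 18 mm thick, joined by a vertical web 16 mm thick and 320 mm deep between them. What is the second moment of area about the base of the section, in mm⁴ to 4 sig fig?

Break the section into simple shapes (no overlaps), measuring from the bottom-left corner of the bounding box.
Bottom flange: 160 × 18, A = 2 880 mm², y = 9 mm, Ī = 77 760 mm⁴.
Web: 16 × 320, A = 5 120 mm², y = 178 mm, Ī = 43 690 667 mm⁴.
Top flange: 160 × 18, A = 2 880 mm², y = 347 mm, Ī = 77 760 mm⁴.
Transfer each piece to the base of the section using Ī + A·d² with d = y − 0:
  bottom flange: d = 9 mm → contributes +311 040 mm⁴
  web: d = 178 mm → contributes +205 912 747 mm⁴
  top flange: d = 347 mm → contributes +346 855 680 mm⁴
Total I = 553 079 467 mm⁴.

I_base ≈ 5.531 × 10⁸ mm⁴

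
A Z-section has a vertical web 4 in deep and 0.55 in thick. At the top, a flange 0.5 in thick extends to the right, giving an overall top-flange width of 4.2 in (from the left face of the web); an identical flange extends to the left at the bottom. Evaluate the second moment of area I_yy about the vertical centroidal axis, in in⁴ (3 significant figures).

I_yy ≈ 20.2 in⁴

Break the section into simple shapes (no overlaps), measuring from the bottom-left corner of the bounding box.
Web: 0.55 × 4, A = 2.2 in², x = 3.925 in, Ī = 0.055458 in⁴.
Top flange (beyond web): 3.65 × 0.5, A = 1.825 in², x = 6.025 in, Ī = 2.0261 in⁴.
Bottom flange (beyond web): 3.65 × 0.5, A = 1.825 in², x = 1.825 in, Ī = 2.0261 in⁴.
Centroid: x̄ = ΣA·x / ΣA = 3.925 in.
Transfer each piece to the vertical centroidal axis using Ī + A·d² with d = x − 3.925:
  web: d = 0 in → contributes +0.055458 in⁴
  top flange (beyond web): d = 2.1 in → contributes +10.074 in⁴
  bottom flange (beyond web): d = -2.1 in → contributes +10.074 in⁴
Total I = 20.204 in⁴.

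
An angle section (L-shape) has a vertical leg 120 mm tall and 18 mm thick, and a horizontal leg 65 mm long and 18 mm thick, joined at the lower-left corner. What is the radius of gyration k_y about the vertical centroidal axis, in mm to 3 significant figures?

k_y ≈ 16.9 mm

Decompose the section into non-overlapping parts with the origin at the bottom-left of its bounding rectangle.
Vertical leg: 18 × 120, A = 2 160 mm², x = 9 mm, Ī = 58 320 mm⁴.
Horizontal leg (remainder): 47 × 18, A = 846 mm², x = 41.5 mm, Ī = 155 735 mm⁴.
Centroid: x̄ = ΣA·x / ΣA = 18.147 mm.
Transfer each piece to the vertical centroidal axis using Ī + A·d² with d = x − 18.147:
  vertical leg: d = -9.1467 mm → contributes +239 030 mm⁴
  horizontal leg (remainder): d = 23.353 mm → contributes +617 123 mm⁴
Total I = 856 153 mm⁴.
Radius of gyration: k = √(I/A) = √(856 153 / 3 006) = 16.876 mm.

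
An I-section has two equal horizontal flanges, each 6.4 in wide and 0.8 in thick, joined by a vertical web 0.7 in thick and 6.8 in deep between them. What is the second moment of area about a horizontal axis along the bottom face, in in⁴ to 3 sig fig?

Decompose the section into non-overlapping parts with the origin at the bottom-left of its bounding rectangle.
Bottom flange: 6.4 × 0.8, A = 5.12 in², y = 0.4 in, Ī = 0.27307 in⁴.
Web: 0.7 × 6.8, A = 4.76 in², y = 4.2 in, Ī = 18.342 in⁴.
Top flange: 6.4 × 0.8, A = 5.12 in², y = 8 in, Ī = 0.27307 in⁴.
Transfer each piece to the bottom edge using Ī + A·d² with d = y − 0:
  bottom flange: d = 0.4 in → contributes +1.0923 in⁴
  web: d = 4.2 in → contributes +102.31 in⁴
  top flange: d = 8 in → contributes +327.95 in⁴
Total I = 431.35 in⁴.

I_base ≈ 431 in⁴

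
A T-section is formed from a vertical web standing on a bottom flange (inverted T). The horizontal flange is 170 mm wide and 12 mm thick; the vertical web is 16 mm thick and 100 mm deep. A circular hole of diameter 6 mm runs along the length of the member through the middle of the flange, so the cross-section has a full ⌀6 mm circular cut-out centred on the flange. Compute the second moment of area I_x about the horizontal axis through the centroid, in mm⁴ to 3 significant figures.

I_x ≈ 4.15 × 10⁶ mm⁴

Break the section into simple shapes (no overlaps), measuring from the bottom-left corner of the bounding box.
Flange: 170 × 12, A = 2 040 mm², y = 6 mm, Ī = 24 480 mm⁴.
Web: 16 × 100, A = 1 600 mm², y = 62 mm, Ī = 1 333 333 mm⁴.
Hole (subtracted): ⌀6, A = 28.274 mm², y = 6 mm, Ī = 63.617 mm⁴.
Centroid: ȳ = ΣA·y / ΣA = 30.808 mm.
Transfer each piece to the horizontal axis through the centroid using Ī + A·d² with d = y − 30.808:
  flange: d = -24.808 mm → contributes +1 279 980 mm⁴
  web: d = 31.192 mm → contributes +2 890 030 mm⁴
  hole: d = -24.808 mm → contributes −17 465 mm⁴
Total I = 4 152 545 mm⁴.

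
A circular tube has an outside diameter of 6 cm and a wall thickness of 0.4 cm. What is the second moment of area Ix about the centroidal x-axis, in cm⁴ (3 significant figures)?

Decompose the section into non-overlapping parts with the origin at the bottom-left of its bounding rectangle.
Outer circle: ⌀6, A = 28.274 cm², y = 3 cm, Ī = 63.617 cm⁴.
Bore (subtracted): ⌀5.2, A = 21.237 cm², y = 3 cm, Ī = 35.891 cm⁴.
By symmetry the centroid is at mid-height, ȳ = 3 cm.
All pieces are centred on the centroidal x-axis, so I = ΣĪ (holes subtracted) = 27.726 cm⁴.

Ix ≈ 27.7 cm⁴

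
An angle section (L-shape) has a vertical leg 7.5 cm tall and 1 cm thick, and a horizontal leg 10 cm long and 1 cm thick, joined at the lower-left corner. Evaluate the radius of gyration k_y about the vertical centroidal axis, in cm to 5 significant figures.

Treat the section as a set of non-overlapping primitives; coordinates are from the bounding-box lower-left.
Vertical leg: 1 × 7.5, A = 7.5 cm², x = 0.5 cm, Ī = 0.625 cm⁴.
Horizontal leg (remainder): 9 × 1, A = 9 cm², x = 5.5 cm, Ī = 60.75 cm⁴.
Centroid: x̄ = ΣA·x / ΣA = 3.227273 cm.
Transfer each piece to the vertical centroidal axis using Ī + A·d² with d = x − 3.227273:
  vertical leg: d = -2.727273 cm → contributes +56.41012 cm⁴
  horizontal leg (remainder): d = 2.272727 cm → contributes +107.2376 cm⁴
Total I = 163.6477 cm⁴.
Radius of gyration: k = √(I/A) = √(163.6477 / 16.5) = 3.149293 cm.

k_y ≈ 3.1493 cm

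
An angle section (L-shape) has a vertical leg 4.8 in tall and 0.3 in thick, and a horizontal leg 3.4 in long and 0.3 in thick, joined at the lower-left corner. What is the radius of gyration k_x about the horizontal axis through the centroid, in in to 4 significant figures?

k_x ≈ 1.542 in

Decompose the section into non-overlapping parts with the origin at the bottom-left of its bounding rectangle.
Vertical leg: 0.3 × 4.8, A = 1.44 in², y = 2.4 in, Ī = 2.7648 in⁴.
Horizontal leg (remainder): 3.1 × 0.3, A = 0.93 in², y = 0.15 in, Ī = 0.006975 in⁴.
Centroid: ȳ = ΣA·y / ΣA = 1.51709 in.
Transfer each piece to the horizontal axis through the centroid using Ī + A·d² with d = y − 1.51709:
  vertical leg: d = 0.882911 in → contributes +3.88733 in⁴
  horizontal leg (remainder): d = -1.36709 in → contributes +1.74508 in⁴
Total I = 5.63241 in⁴.
Radius of gyration: k = √(I/A) = √(5.63241 / 2.37) = 1.5416 in.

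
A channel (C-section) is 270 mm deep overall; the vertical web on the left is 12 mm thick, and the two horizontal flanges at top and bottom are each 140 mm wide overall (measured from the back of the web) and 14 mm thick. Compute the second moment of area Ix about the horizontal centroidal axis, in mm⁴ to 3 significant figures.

Break the section into simple shapes (no overlaps), measuring from the bottom-left corner of the bounding box.
Web: 12 × 270, A = 3 240 mm², y = 135 mm, Ī = 19 683 000 mm⁴.
Top flange (beyond web): 128 × 14, A = 1 792 mm², y = 263 mm, Ī = 29 269 mm⁴.
Bottom flange (beyond web): 128 × 14, A = 1 792 mm², y = 7 mm, Ī = 29 269 mm⁴.
By symmetry the centroid is at mid-height, ȳ = 135 mm.
Transfer each piece to the horizontal centroidal axis using Ī + A·d² with d = y − 135:
  web: d = 0 mm → contributes +19 683 000 mm⁴
  top flange (beyond web): d = 128 mm → contributes +29 389 397 mm⁴
  bottom flange (beyond web): d = -128 mm → contributes +29 389 397 mm⁴
Total I = 78 461 795 mm⁴.

Ix ≈ 7.85 × 10⁷ mm⁴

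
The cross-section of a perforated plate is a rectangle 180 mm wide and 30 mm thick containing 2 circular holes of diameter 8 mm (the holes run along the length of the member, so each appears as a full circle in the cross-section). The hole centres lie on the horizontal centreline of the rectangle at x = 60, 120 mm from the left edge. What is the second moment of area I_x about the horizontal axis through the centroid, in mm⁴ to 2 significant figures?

Split into non-overlapping primitives; take the origin at the lower-left of the bounding box.
Plate: 180 × 30, A = 5 400 mm², y = 15 mm, Ī = 405 000 mm⁴.
Hole 1 (subtracted): ⌀8, A = 50.27 mm², y = 15 mm, Ī = 201.1 mm⁴.
Hole 2 (subtracted): ⌀8, A = 50.27 mm², y = 15 mm, Ī = 201.1 mm⁴.
By symmetry the centroid is at mid-height, ȳ = 15 mm.
All pieces are centred on the horizontal axis through the centroid, so I = ΣĪ (holes subtracted) = 404 598 mm⁴.

I_x ≈ 4.0 × 10⁵ mm⁴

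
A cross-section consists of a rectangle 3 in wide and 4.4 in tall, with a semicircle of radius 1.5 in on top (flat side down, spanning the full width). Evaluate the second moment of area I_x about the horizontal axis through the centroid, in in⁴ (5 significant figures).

Split into non-overlapping primitives; take the origin at the lower-left of the bounding box.
Rectangular body: 3 × 4.4, A = 13.2 in², y = 2.2 in, Ī = 21.296 in⁴.
Semicircular cap: semicircle r = 1.5, A = 3.534292 in², y = 5.03662 in, Ī = 0.5556446 in⁴.
Centroid: ȳ = ΣA·y / ΣA = 2.799096 in.
Transfer each piece to the horizontal axis through the centroid using Ī + A·d² with d = y − 2.799096:
  rectangular body: d = -0.5990957 in → contributes +26.03369 in⁴
  semicircular cap: d = 2.237524 in → contributes +18.25013 in⁴
Total I = 44.28381 in⁴.

I_x ≈ 44.284 in⁴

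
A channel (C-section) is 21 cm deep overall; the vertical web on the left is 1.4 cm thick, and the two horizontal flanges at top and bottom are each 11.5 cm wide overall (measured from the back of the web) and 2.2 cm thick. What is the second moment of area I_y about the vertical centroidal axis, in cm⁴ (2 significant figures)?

I_y ≈ 970 cm⁴

Treat the section as a set of non-overlapping primitives; coordinates are from the bounding-box lower-left.
Web: 1.4 × 21, A = 29.4 cm², x = 0.7 cm, Ī = 4.802 cm⁴.
Top flange (beyond web): 10.1 × 2.2, A = 22.22 cm², x = 6.45 cm, Ī = 188.9 cm⁴.
Bottom flange (beyond web): 10.1 × 2.2, A = 22.22 cm², x = 6.45 cm, Ī = 188.9 cm⁴.
Centroid: x̄ = ΣA·x / ΣA = 4.161 cm.
Transfer each piece to the vertical centroidal axis using Ī + A·d² with d = x − 4.161:
  web: d = -3.461 cm → contributes +356.9 cm⁴
  top flange (beyond web): d = 2.289 cm → contributes +305.4 cm⁴
  bottom flange (beyond web): d = 2.289 cm → contributes +305.4 cm⁴
Total I = 967.6 cm⁴.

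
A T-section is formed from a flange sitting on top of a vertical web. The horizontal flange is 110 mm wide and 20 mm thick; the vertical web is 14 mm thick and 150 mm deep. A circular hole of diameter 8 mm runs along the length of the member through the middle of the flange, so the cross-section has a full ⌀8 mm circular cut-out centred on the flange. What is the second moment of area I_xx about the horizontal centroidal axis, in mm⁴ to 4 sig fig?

I_xx ≈ 1.169 × 10⁷ mm⁴

Treat the section as a set of non-overlapping primitives; coordinates are from the bounding-box lower-left.
Flange: 110 × 20, A = 2 200 mm², y = 160 mm, Ī = 73333.3 mm⁴.
Web: 14 × 150, A = 2 100 mm², y = 75 mm, Ī = 3 937 500 mm⁴.
Hole (subtracted): ⌀8, A = 50.2655 mm², y = 160 mm, Ī = 201.062 mm⁴.
Centroid: ȳ = ΣA·y / ΣA = 117.997 mm.
Transfer each piece to the horizontal centroidal axis using Ī + A·d² with d = y − 117.997:
  flange: d = 42.0026 mm → contributes +3 954 618 mm⁴
  web: d = -42.9974 mm → contributes +7 819 926 mm⁴
  hole: d = 42.0026 mm → contributes −88880.5 mm⁴
Total I = 11 685 664 mm⁴.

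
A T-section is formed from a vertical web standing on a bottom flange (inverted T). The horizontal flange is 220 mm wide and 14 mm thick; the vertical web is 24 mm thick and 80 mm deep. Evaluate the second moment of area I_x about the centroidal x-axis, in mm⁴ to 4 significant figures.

Split into non-overlapping primitives; take the origin at the lower-left of the bounding box.
Flange: 220 × 14, A = 3 080 mm², y = 7 mm, Ī = 50306.7 mm⁴.
Web: 24 × 80, A = 1 920 mm², y = 54 mm, Ī = 1 024 000 mm⁴.
Centroid: ȳ = ΣA·y / ΣA = 25.048 mm.
Transfer each piece to the centroidal x-axis using Ī + A·d² with d = y − 25.048:
  flange: d = -18.048 mm → contributes +1 053 556 mm⁴
  web: d = 28.952 mm → contributes +2 633 379 mm⁴
Total I = 3 686 935 mm⁴.

I_x ≈ 3.687 × 10⁶ mm⁴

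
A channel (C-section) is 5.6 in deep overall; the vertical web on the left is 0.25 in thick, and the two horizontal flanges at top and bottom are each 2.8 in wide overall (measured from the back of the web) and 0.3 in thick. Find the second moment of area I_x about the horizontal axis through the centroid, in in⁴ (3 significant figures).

Decompose the section into non-overlapping parts with the origin at the bottom-left of its bounding rectangle.
Web: 0.25 × 5.6, A = 1.4 in², y = 2.8 in, Ī = 3.6587 in⁴.
Top flange (beyond web): 2.55 × 0.3, A = 0.765 in², y = 5.45 in, Ī = 0.0057375 in⁴.
Bottom flange (beyond web): 2.55 × 0.3, A = 0.765 in², y = 0.15 in, Ī = 0.0057375 in⁴.
By symmetry the centroid is at mid-height, ȳ = 2.8 in.
Transfer each piece to the horizontal axis through the centroid using Ī + A·d² with d = y − 2.8:
  web: d = 0 in → contributes +3.6587 in⁴
  top flange (beyond web): d = 2.65 in → contributes +5.378 in⁴
  bottom flange (beyond web): d = -2.65 in → contributes +5.378 in⁴
Total I = 14.415 in⁴.

I_x ≈ 14.4 in⁴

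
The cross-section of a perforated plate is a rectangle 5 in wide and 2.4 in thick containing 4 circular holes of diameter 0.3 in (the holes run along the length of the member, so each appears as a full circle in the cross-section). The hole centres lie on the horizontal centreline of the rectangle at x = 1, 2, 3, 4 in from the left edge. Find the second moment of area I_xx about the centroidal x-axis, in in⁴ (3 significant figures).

Decompose the section into non-overlapping parts with the origin at the bottom-left of its bounding rectangle.
Plate: 5 × 2.4, A = 12 in², y = 1.2 in, Ī = 5.76 in⁴.
Hole 1 (subtracted): ⌀0.3, A = 0.070686 in², y = 1.2 in, Ī = 0.00039761 in⁴.
Hole 2 (subtracted): ⌀0.3, A = 0.070686 in², y = 1.2 in, Ī = 0.00039761 in⁴.
Hole 3 (subtracted): ⌀0.3, A = 0.070686 in², y = 1.2 in, Ī = 0.00039761 in⁴.
Hole 4 (subtracted): ⌀0.3, A = 0.070686 in², y = 1.2 in, Ī = 0.00039761 in⁴.
By symmetry the centroid is at mid-height, ȳ = 1.2 in.
All pieces are centred on the centroidal x-axis, so I = ΣĪ (holes subtracted) = 5.7584 in⁴.

I_xx ≈ 5.76 in⁴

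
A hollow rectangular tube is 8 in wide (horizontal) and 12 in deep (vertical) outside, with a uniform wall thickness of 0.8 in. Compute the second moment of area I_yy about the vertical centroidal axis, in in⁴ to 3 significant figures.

I_yy ≈ 285 in⁴

Treat the section as a set of non-overlapping primitives; coordinates are from the bounding-box lower-left.
Outer rectangle: 8 × 12, A = 96 in², x = 4 in, Ī = 512 in⁴.
Inner void (subtracted): 6.4 × 10.4, A = 66.56 in², x = 4 in, Ī = 227.19 in⁴.
By symmetry the centroid is at mid-width, x̄ = 4 in.
All pieces are centred on the vertical centroidal axis, so I = ΣĪ (holes subtracted) = 284.81 in⁴.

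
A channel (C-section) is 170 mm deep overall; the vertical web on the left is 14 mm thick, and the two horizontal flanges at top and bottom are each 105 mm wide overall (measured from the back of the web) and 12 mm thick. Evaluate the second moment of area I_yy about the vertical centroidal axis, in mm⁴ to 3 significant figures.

I_yy ≈ 4.69 × 10⁶ mm⁴

Split into non-overlapping primitives; take the origin at the lower-left of the bounding box.
Web: 14 × 170, A = 2 380 mm², x = 7 mm, Ī = 38 873 mm⁴.
Top flange (beyond web): 91 × 12, A = 1 092 mm², x = 59.5 mm, Ī = 753 571 mm⁴.
Bottom flange (beyond web): 91 × 12, A = 1 092 mm², x = 59.5 mm, Ī = 753 571 mm⁴.
Centroid: x̄ = ΣA·x / ΣA = 32.123 mm.
Transfer each piece to the vertical centroidal axis using Ī + A·d² with d = x − 32.123:
  web: d = -25.123 mm → contributes +1 541 010 mm⁴
  top flange (beyond web): d = 27.377 mm → contributes +1 572 043 mm⁴
  bottom flange (beyond web): d = 27.377 mm → contributes +1 572 043 mm⁴
Total I = 4 685 097 mm⁴.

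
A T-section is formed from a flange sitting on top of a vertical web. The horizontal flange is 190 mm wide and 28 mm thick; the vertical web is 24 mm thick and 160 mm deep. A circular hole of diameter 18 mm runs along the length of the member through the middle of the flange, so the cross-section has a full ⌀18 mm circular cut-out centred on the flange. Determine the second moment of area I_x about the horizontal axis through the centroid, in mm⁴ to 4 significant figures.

Break the section into simple shapes (no overlaps), measuring from the bottom-left corner of the bounding box.
Flange: 190 × 28, A = 5 320 mm², y = 174 mm, Ī = 347 573 mm⁴.
Web: 24 × 160, A = 3 840 mm², y = 80 mm, Ī = 8 192 000 mm⁴.
Hole (subtracted): ⌀18, A = 254.469 mm², y = 174 mm, Ī = 5 153 mm⁴.
Centroid: ȳ = ΣA·y / ΣA = 133.468 mm.
Transfer each piece to the horizontal axis through the centroid using Ī + A·d² with d = y − 133.468:
  flange: d = 40.5321 mm → contributes +9 087 548 mm⁴
  web: d = -53.4679 mm → contributes +19 169 849 mm⁴
  hole: d = 40.5321 mm → contributes −423 208 mm⁴
Total I = 27 834 188 mm⁴.

I_x ≈ 2.783 × 10⁷ mm⁴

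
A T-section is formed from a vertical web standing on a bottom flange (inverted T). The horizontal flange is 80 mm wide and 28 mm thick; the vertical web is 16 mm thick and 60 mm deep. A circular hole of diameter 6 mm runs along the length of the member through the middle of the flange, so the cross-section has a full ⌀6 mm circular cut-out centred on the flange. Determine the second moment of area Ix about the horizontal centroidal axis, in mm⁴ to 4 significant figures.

Ix ≈ 1.730 × 10⁶ mm⁴

Treat the section as a set of non-overlapping primitives; coordinates are from the bounding-box lower-left.
Flange: 80 × 28, A = 2 240 mm², y = 14 mm, Ī = 146 347 mm⁴.
Web: 16 × 60, A = 960 mm², y = 58 mm, Ī = 288 000 mm⁴.
Hole (subtracted): ⌀6, A = 28.2743 mm², y = 14 mm, Ī = 63.6173 mm⁴.
Centroid: ȳ = ΣA·y / ΣA = 27.3177 mm.
Transfer each piece to the horizontal centroidal axis using Ī + A·d² with d = y − 27.3177:
  flange: d = -13.3177 mm → contributes +543 634 mm⁴
  web: d = 30.6823 mm → contributes +1 191 749 mm⁴
  hole: d = -13.3177 mm → contributes −5078.36 mm⁴
Total I = 1 730 305 mm⁴.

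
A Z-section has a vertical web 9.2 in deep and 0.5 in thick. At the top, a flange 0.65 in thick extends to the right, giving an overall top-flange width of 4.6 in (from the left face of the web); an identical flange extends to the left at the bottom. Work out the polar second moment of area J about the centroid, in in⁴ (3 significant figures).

J ≈ 166 in⁴

Split into non-overlapping primitives; take the origin at the lower-left of the bounding box.
Web: 0.5 × 9.2, A = 4.6 in², y = 4.6 in, Ī = 32.445 in⁴.
Top flange (beyond web): 4.1 × 0.65, A = 2.665 in², y = 8.875 in, Ī = 0.09383 in⁴.
Bottom flange (beyond web): 4.1 × 0.65, A = 2.665 in², y = 0.325 in, Ī = 0.09383 in⁴.
Centroid: ȳ = ΣA·y / ΣA = 4.6 in.
Transfer each piece to the centroidal x-axis using Ī + A·d² with d = y − 4.6:
  web: d = 0 in → contributes +32.445 in⁴
  top flange (beyond web): d = 4.275 in → contributes +48.798 in⁴
  bottom flange (beyond web): d = -4.275 in → contributes +48.798 in⁴
Total I = 130.04 in⁴.
For the y-axis: x̄ = 4.35 in.
Repeating about the centroidal y-axis gives I_y = 35.758 in⁴.
Polar second moment: J = I_x + I_y = 165.8 in⁴.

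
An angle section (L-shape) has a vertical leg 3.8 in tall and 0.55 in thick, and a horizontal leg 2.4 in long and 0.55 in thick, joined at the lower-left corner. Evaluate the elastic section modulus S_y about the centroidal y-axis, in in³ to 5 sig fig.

S_y ≈ 0.76690 in³

Decompose the section into non-overlapping parts with the origin at the bottom-left of its bounding rectangle.
Vertical leg: 0.55 × 3.8, A = 2.09 in², x = 0.275 in, Ī = 0.05268542 in⁴.
Horizontal leg (remainder): 1.85 × 0.55, A = 1.0175 in², x = 1.475 in, Ī = 0.2901995 in⁴.
Centroid: x̄ = ΣA·x / ΣA = 0.6679204 in.
Transfer each piece to the centroidal y-axis using Ī + A·d² with d = x − 0.6679204:
  vertical leg: d = -0.3929204 in → contributes +0.375353 in⁴
  horizontal leg (remainder): d = 0.8070796 in → contributes +0.9529761 in⁴
Total I = 1.328329 in⁴.
Extreme fibre distance c = 1.73208 in; S = I/c = 0.7668984 in³.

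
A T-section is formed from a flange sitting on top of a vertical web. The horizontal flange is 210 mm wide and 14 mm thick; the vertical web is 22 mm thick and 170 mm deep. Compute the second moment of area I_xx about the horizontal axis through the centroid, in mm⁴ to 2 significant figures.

I_xx ≈ 2.3 × 10⁷ mm⁴

Treat the section as a set of non-overlapping primitives; coordinates are from the bounding-box lower-left.
Flange: 210 × 14, A = 2 940 mm², y = 177 mm, Ī = 48 020 mm⁴.
Web: 22 × 170, A = 3 740 mm², y = 85 mm, Ī = 9 007 167 mm⁴.
Centroid: ȳ = ΣA·y / ΣA = 125.5 mm.
Transfer each piece to the horizontal axis through the centroid using Ī + A·d² with d = y − 125.5:
  flange: d = 51.51 mm → contributes +7 848 355 mm⁴
  web: d = -40.49 mm → contributes +15 138 981 mm⁴
Total I = 22 987 336 mm⁴.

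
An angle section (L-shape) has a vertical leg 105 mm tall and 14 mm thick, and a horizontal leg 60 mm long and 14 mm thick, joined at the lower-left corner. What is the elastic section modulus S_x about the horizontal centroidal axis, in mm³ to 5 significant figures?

Break the section into simple shapes (no overlaps), measuring from the bottom-left corner of the bounding box.
Vertical leg: 14 × 105, A = 1 470 mm², y = 52.5 mm, Ī = 1 350 563 mm⁴.
Horizontal leg (remainder): 46 × 14, A = 644 mm², y = 7 mm, Ī = 10518.67 mm⁴.
Centroid: ȳ = ΣA·y / ΣA = 38.63907 mm.
Transfer each piece to the horizontal centroidal axis using Ī + A·d² with d = y − 38.63907:
  vertical leg: d = 13.86093 mm → contributes +1 632 987 mm⁴
  horizontal leg (remainder): d = -31.63907 mm → contributes +655182.6 mm⁴
Total I = 2 288 169 mm⁴.
Extreme fibre distance c = 66.36093 mm; S = I/c = 34480.67 mm³.

S_x ≈ 3.4481 × 10⁴ mm³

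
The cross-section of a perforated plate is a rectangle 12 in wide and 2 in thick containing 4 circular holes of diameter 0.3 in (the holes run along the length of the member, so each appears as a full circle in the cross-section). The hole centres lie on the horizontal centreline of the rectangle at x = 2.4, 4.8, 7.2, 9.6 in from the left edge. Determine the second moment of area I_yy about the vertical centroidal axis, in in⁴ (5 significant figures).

Split into non-overlapping primitives; take the origin at the lower-left of the bounding box.
Plate: 12 × 2, A = 24 in², x = 6 in, Ī = 288 in⁴.
Hole 1 (subtracted): ⌀0.3, A = 0.07068583 in², x = 2.4 in, Ī = 0.0003976078 in⁴.
Hole 2 (subtracted): ⌀0.3, A = 0.07068583 in², x = 4.8 in, Ī = 0.0003976078 in⁴.
Hole 3 (subtracted): ⌀0.3, A = 0.07068583 in², x = 7.2 in, Ī = 0.0003976078 in⁴.
Hole 4 (subtracted): ⌀0.3, A = 0.07068583 in², x = 9.6 in, Ī = 0.0003976078 in⁴.
By symmetry the centroid is at mid-width, x̄ = 6 in.
Transfer each piece to the vertical centroidal axis using Ī + A·d² with d = x − 6:
  plate: d = 0 in → contributes +288 in⁴
  hole 1: d = -3.6 in → contributes −0.916486 in⁴
  hole 2: d = -1.2 in → contributes −0.1021852 in⁴
  hole 3: d = 1.2 in → contributes −0.1021852 in⁴
  hole 4: d = 3.6 in → contributes −0.916486 in⁴
Total I = 285.9627 in⁴.

I_yy ≈ 285.96 in⁴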